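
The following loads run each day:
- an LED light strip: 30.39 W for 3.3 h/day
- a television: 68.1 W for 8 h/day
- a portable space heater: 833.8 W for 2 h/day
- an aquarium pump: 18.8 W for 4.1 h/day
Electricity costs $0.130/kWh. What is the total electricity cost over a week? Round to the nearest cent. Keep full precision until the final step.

$2.17

LED light strip: 30.39 W × 3.3 h × 7 d = 702 Wh = 0.702 kWh
television: 68.1 W × 8 h × 7 d = 3,814 Wh = 3.814 kWh
portable space heater: 833.8 W × 2 h × 7 d = 11,673 Wh = 11.67 kWh
aquarium pump: 18.8 W × 4.1 h × 7 d = 540 Wh = 0.5396 kWh
Total energy = 0.702 + 3.814 + 11.67 + 0.5396 = 16.73 kWh
Cost = 16.73 kWh × $0.130 = $2.17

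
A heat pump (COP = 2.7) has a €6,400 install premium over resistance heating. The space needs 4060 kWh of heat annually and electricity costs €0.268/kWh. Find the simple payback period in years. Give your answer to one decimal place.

9.3 years

Resistance: 4060 kWh × €0.268 = €1,088.08/yr
Heat pump: 4060 / 2.7 = 1504 kWh in → × €0.268 = €402.99/yr
Annual savings = €685.09
Payback = €6,400 / €685.09 = 9.34 years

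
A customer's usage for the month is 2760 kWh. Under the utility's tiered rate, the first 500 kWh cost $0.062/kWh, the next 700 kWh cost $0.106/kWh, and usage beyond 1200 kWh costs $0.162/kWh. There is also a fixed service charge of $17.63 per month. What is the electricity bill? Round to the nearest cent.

$375.55

First 500 kWh × $0.062 = $31.00
Next 700 kWh × $0.106 = $74.20
Remaining 1560 kWh × $0.162 = $252.72
Energy charge = $357.92; + service $17.63 = $375.55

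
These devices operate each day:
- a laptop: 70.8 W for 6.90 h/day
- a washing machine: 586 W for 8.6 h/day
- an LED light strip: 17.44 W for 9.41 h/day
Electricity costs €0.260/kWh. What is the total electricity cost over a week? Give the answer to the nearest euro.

€10

laptop: 70.8 W × 6.90 h × 7 d = 3,420 Wh = 3.42 kWh
washing machine: 586 W × 8.6 h × 7 d = 35,277 Wh = 35.28 kWh
LED light strip: 17.44 W × 9.41 h × 7 d = 1,149 Wh = 1.149 kWh
Total energy = 3.42 + 35.28 + 1.149 = 39.85 kWh
Cost = 39.85 kWh × €0.260 = €10.36 ≈ €10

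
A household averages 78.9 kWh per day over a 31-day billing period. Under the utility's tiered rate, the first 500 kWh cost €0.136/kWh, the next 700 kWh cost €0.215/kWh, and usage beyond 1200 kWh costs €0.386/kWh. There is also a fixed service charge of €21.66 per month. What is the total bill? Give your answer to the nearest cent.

€721.08

Usage = 78.9 kWh/day × 31 days = 2445.9 kWh
First 500 kWh × €0.136 = €68.00
Next 700 kWh × €0.215 = €150.50
Remaining 1245.9 kWh × €0.386 = €480.92
Energy charge = €699.42; + service €21.66 = €721.08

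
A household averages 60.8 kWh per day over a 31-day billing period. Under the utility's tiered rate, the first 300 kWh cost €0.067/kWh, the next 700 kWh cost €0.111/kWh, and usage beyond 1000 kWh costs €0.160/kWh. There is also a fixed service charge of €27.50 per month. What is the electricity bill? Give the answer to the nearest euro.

Usage = 60.8 kWh/day × 31 days = 1884.8 kWh
First 300 kWh × €0.067 = €20.10
Next 700 kWh × €0.111 = €77.70
Remaining 884.8 kWh × €0.160 = €141.57
Energy charge = €239.37; + service €27.50 = €266.87 ≈ €267

€267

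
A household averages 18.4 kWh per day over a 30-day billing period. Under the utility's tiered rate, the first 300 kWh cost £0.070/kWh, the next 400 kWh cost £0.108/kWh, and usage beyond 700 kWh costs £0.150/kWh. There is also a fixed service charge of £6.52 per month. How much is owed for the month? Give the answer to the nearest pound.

£55

Usage = 18.4 kWh/day × 30 days = 552 kWh
First 300 kWh × £0.070 = £21.00
Next 252 kWh × £0.108 = £27.22
Remaining tier: 0 kWh (not reached)
Energy charge = £48.22; + service £6.52 = £54.74 ≈ £55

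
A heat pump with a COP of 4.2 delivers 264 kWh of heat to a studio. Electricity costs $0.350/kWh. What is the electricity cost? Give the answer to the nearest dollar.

Electrical input = 264 kWh / 4.2 = 62.86 kWh
Cost = 62.86 × $0.350/kWh = $22.00

$22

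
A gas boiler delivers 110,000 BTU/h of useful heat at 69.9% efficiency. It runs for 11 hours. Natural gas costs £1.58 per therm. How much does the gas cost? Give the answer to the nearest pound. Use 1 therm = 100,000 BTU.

£27

Heat delivered = 110,000 BTU/h × 11 h = 1,210,000 BTU
Gas input = 1,210,000 / 0.699 = 1,731,044 BTU
= 1,731,044 / 100,000 = 17.31 therm
Cost = 17.31 × £1.58/therm = £27.35 ≈ £27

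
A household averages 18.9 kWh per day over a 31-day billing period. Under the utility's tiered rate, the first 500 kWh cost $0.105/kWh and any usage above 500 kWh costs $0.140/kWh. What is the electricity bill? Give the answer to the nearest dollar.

Usage = 18.9 kWh/day × 31 days = 585.9 kWh
First 500 kWh × $0.105 = $52.50
Remaining 85.9 kWh × $0.140 = $12.03
Total = $64.53 ≈ $65

$65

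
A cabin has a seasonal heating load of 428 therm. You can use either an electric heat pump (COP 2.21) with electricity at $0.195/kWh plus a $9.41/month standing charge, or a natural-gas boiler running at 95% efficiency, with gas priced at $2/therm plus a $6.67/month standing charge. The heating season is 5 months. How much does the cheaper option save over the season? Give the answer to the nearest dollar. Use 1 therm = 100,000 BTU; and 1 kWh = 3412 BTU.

$219

Heat load = 428 therm × 100,000 = 42,800,000 BTU
Gas: input = 42,800,000 / 0.95 = 45,052,632 BTU = 450.5 therm → 450.5 × $2 = $901.05; + 5 × $6.67 standing = $934.40
Heat pump: 42,800,000 BTU / 3412 = 12,540 kWh heat; / 2.21 = 5,676 kWh in → × $0.195 = $1,106.82; + 5 × $9.41 standing = $1,153.87
Difference = |$934.40 − $1,153.87| = $219.47 ≈ $219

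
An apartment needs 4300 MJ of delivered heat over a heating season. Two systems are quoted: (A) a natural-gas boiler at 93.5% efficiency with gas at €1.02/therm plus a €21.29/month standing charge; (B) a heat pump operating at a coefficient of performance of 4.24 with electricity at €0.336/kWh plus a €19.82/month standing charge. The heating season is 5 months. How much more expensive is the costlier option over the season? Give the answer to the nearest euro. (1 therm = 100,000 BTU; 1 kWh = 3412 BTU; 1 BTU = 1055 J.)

Heat load = 4300 MJ = 4,300,000,000 J / 1055 = 4,075,829 BTU
Gas: input = 4,075,829 / 0.935 = 4,359,176 BTU = 43.59 therm → 43.59 × €1.02 = €44.46; + 5 × €21.29 standing = €150.91
Heat pump: 4,075,829 BTU / 3412 = 1,195 kWh heat; / 4.24 = 281.7 kWh in → × €0.336 = €94.66; + 5 × €19.82 standing = €193.76
Difference = |€150.91 − €193.76| = €42.85 ≈ €43

€43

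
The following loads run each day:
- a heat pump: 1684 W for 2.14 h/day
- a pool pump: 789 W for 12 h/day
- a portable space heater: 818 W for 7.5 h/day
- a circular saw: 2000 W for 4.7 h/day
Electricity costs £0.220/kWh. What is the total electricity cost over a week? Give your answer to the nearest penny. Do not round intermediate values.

heat pump: 1684 W × 2.14 h × 7 d = 25,226 Wh = 25.23 kWh
pool pump: 789 W × 12 h × 7 d = 66,276 Wh = 66.28 kWh
portable space heater: 818 W × 7.5 h × 7 d = 42,945 Wh = 42.95 kWh
circular saw: 2000 W × 4.7 h × 7 d = 65,800 Wh = 65.8 kWh
Total energy = 25.23 + 66.28 + 42.95 + 65.8 = 200.2 kWh
Cost = 200.2 kWh × £0.220 = £44.05

£44.05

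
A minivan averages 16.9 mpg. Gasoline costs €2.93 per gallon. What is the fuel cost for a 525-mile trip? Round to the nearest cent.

Fuel = 525 mi / 16.9 mpg = 31.07 gal
Cost = 31.07 gal × €2.93/gal = €91.02

€91.02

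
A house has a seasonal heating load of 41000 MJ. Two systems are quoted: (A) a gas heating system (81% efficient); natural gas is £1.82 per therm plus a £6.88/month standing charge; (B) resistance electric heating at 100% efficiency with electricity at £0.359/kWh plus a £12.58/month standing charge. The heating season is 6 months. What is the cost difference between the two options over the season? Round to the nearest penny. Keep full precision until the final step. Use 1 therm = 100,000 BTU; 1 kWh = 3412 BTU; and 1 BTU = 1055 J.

Heat load = 41000 MJ = 41,000,000,000 J / 1055 = 38,862,559 BTU
Gas: input = 38,862,559 / 0.81 = 47,978,468 BTU = 479.8 therm → 479.8 × £1.82 = £873.21; + 6 × £6.88 standing = £914.49
Electric: 38,862,559 BTU / 3412 = 11,390 kWh → × £0.359 = £4,089.00; + 6 × £12.58 standing = £4,164.48
Difference = |£914.49 − £4,164.48| = £3,249.99

£3249.99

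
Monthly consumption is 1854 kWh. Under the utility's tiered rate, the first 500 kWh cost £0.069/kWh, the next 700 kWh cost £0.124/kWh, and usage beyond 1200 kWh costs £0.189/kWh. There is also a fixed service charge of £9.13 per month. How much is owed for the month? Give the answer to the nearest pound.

First 500 kWh × £0.069 = £34.50
Next 700 kWh × £0.124 = £86.80
Remaining 654 kWh × £0.189 = £123.61
Energy charge = £244.91; + service £9.13 = £254.04 ≈ £254

£254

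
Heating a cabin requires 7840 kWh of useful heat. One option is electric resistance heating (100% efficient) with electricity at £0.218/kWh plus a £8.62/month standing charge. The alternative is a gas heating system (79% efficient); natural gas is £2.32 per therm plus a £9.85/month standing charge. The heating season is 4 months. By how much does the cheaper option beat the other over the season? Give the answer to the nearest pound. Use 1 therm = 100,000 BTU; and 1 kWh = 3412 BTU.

Heat load = 7840 kWh × 3412 = 26,750,080 BTU
Gas: input = 26,750,080 / 0.790 = 33,860,861 BTU = 338.6 therm → 338.6 × £2.32 = £785.57; + 4 × £9.85 standing = £824.97
Electric: 26,750,080 BTU / 3412 = 7,840 kWh → × £0.218 = £1,709.12; + 4 × £8.62 standing = £1,743.60
Difference = |£824.97 − £1,743.60| = £918.63 ≈ £919

£919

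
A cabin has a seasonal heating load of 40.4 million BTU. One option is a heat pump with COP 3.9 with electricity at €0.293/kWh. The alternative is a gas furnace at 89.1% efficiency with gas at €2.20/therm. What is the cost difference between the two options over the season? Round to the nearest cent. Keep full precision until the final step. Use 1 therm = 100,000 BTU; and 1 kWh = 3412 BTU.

Heat load = 40.4 × 10⁶ BTU = 40,400,000 BTU
Gas: input = 40,400,000 / 0.891 = 45,342,312 BTU = 453.4 therm → 453.4 × €2.20 = €997.53
Heat pump: 40,400,000 BTU / 3412 = 11,840 kWh heat; / 3.9 = 3,036 kWh in → × €0.293 = €889.56
Difference = |€997.53 − €889.56| = €107.97

€107.97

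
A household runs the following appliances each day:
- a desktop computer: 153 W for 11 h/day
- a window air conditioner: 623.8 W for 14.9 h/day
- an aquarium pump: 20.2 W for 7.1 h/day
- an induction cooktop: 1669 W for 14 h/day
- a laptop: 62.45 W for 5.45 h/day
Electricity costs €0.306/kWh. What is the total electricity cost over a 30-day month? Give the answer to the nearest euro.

€320

desktop computer: 153 W × 11 h × 30 d = 50,490 Wh = 50.49 kWh
window air conditioner: 623.8 W × 14.9 h × 30 d = 278,839 Wh = 278.8 kWh
aquarium pump: 20.2 W × 7.1 h × 30 d = 4,303 Wh = 4.303 kWh
induction cooktop: 1669 W × 14 h × 30 d = 700,980 Wh = 701 kWh
laptop: 62.45 W × 5.45 h × 30 d = 10,211 Wh = 10.21 kWh
Total energy = 50.49 + 278.8 + 4.303 + 701 + 10.21 = 1,045 kWh
Cost = 1,045 kWh × €0.306 = €319.72 ≈ €320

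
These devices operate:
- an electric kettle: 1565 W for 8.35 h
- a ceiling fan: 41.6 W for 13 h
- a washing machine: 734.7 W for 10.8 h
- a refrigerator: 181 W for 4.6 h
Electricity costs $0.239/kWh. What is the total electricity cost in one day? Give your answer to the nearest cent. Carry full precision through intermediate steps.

$5.35

electric kettle: 1565 W × 8.35 h = 13,068 Wh = 13.07 kWh
ceiling fan: 41.6 W × 13 h = 541 Wh = 0.5408 kWh
washing machine: 734.7 W × 10.8 h = 7,935 Wh = 7.935 kWh
refrigerator: 181 W × 4.6 h = 833 Wh = 0.8326 kWh
Total energy = 13.07 + 0.5408 + 7.935 + 0.8326 = 22.38 kWh
Cost = 22.38 kWh × $0.239 = $5.35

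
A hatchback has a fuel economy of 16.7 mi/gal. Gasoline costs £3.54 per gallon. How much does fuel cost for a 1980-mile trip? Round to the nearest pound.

£420

Fuel = 1980 mi / 16.7 mpg = 118.6 gal
Cost = 118.6 gal × £3.54/gal = £419.71 ≈ £420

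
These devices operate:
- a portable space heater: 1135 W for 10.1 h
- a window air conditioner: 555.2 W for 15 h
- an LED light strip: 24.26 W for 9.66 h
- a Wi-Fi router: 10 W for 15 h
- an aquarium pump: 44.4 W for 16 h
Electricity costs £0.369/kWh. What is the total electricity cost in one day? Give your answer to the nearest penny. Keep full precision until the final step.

portable space heater: 1135 W × 10.1 h = 11,464 Wh = 11.46 kWh
window air conditioner: 555.2 W × 15 h = 8,328 Wh = 8.328 kWh
LED light strip: 24.26 W × 9.66 h = 234 Wh = 0.2344 kWh
Wi-Fi router: 10 W × 15 h = 150 Wh = 0.15 kWh
aquarium pump: 44.4 W × 16 h = 710 Wh = 0.7104 kWh
Total energy = 11.46 + 8.328 + 0.2344 + 0.15 + 0.7104 = 20.89 kWh
Cost = 20.89 kWh × £0.369 = £7.71

£7.71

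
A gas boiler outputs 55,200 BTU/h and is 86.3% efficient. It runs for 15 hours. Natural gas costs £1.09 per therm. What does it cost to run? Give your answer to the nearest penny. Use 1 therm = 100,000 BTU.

Heat delivered = 55,200 BTU/h × 15 h = 828,000 BTU
Gas input = 828,000 / 0.863 = 959,444 BTU
= 959,444 / 100,000 = 9.594 therm
Cost = 9.594 × £1.09/therm = £10.46

£10.46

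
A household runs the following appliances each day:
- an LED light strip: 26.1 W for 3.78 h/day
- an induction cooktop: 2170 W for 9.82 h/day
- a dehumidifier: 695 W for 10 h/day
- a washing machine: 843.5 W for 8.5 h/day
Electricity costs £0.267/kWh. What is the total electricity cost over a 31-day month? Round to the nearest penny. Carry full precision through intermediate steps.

£294.06

LED light strip: 26.1 W × 3.78 h × 31 d = 3,058 Wh = 3.058 kWh
induction cooktop: 2170 W × 9.82 h × 31 d = 660,591 Wh = 660.6 kWh
dehumidifier: 695 W × 10 h × 31 d = 215,450 Wh = 215.4 kWh
washing machine: 843.5 W × 8.5 h × 31 d = 222,262 Wh = 222.3 kWh
Total energy = 3.058 + 660.6 + 215.4 + 222.3 = 1,101 kWh
Cost = 1,101 kWh × £0.267 = £294.06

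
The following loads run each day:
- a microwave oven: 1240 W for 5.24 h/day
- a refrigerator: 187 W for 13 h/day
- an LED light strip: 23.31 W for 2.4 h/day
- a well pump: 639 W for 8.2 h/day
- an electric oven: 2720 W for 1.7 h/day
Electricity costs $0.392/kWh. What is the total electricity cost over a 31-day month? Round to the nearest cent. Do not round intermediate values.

microwave oven: 1240 W × 5.24 h × 31 d = 201,426 Wh = 201.4 kWh
refrigerator: 187 W × 13 h × 31 d = 75,361 Wh = 75.36 kWh
LED light strip: 23.31 W × 2.4 h × 31 d = 1,734 Wh = 1.734 kWh
well pump: 639 W × 8.2 h × 31 d = 162,434 Wh = 162.4 kWh
electric oven: 2720 W × 1.7 h × 31 d = 143,344 Wh = 143.3 kWh
Total energy = 201.4 + 75.36 + 1.734 + 162.4 + 143.3 = 584.3 kWh
Cost = 584.3 kWh × $0.392 = $229.05

$229.05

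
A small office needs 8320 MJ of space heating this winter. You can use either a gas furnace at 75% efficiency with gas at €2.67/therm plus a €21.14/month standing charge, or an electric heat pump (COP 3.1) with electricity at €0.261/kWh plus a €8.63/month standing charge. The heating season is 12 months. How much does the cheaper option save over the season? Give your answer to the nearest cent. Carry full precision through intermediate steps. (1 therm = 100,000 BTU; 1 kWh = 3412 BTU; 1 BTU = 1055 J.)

Heat load = 8320 MJ = 8,320,000,000 J / 1055 = 7,886,256 BTU
Gas: input = 7,886,256 / 0.75 = 10,515,008 BTU = 105.2 therm → 105.2 × €2.67 = €280.75; + 12 × €21.14 standing = €534.43
Heat pump: 7,886,256 BTU / 3412 = 2,311 kWh heat; / 3.1 = 745.6 kWh in → × €0.261 = €194.60; + 12 × €8.63 standing = €298.16
Difference = |€534.43 − €298.16| = €236.27

€236.27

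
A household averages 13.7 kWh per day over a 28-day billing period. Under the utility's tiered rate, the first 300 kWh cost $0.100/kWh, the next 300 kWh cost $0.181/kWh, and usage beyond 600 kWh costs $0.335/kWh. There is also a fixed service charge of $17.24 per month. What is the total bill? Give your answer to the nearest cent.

Usage = 13.7 kWh/day × 28 days = 383.6 kWh
First 300 kWh × $0.100 = $30.00
Next 83.6 kWh × $0.181 = $15.13
Remaining tier: 0 kWh (not reached)
Energy charge = $45.13; + service $17.24 = $62.37

$62.37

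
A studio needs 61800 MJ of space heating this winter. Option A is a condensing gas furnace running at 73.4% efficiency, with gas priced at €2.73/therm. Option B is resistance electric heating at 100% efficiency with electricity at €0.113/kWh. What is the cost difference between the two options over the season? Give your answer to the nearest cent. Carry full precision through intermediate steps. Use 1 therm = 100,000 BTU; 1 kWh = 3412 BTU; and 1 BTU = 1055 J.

€238.71

Heat load = 61800 MJ = 61,800,000,000 J / 1055 = 58,578,199 BTU
Gas: input = 58,578,199 / 0.734 = 79,806,811 BTU = 798.1 therm → 798.1 × €2.73 = €2,178.73
Electric: 58,578,199 BTU / 3412 = 17,170 kWh → × €0.113 = €1,940.02
Difference = |€2,178.73 − €1,940.02| = €238.71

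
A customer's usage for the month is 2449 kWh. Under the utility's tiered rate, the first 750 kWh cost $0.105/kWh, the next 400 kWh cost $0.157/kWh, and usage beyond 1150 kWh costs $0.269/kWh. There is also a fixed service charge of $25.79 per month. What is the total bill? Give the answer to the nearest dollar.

$517

First 750 kWh × $0.105 = $78.75
Next 400 kWh × $0.157 = $62.80
Remaining 1299 kWh × $0.269 = $349.43
Energy charge = $490.98; + service $25.79 = $516.77 ≈ $517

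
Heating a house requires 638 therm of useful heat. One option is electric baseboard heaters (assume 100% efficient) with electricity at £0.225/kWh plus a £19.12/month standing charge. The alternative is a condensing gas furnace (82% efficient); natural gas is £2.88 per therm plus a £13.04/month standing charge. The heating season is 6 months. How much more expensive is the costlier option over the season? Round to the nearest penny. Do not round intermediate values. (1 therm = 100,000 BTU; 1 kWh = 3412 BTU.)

Heat load = 638 therm × 100,000 = 63,800,000 BTU
Gas: input = 63,800,000 / 0.82 = 77,804,878 BTU = 778 therm → 778 × £2.88 = £2,240.78; + 6 × £13.04 standing = £2,319.02
Electric: 63,800,000 BTU / 3412 = 18,700 kWh → × £0.225 = £4,207.21; + 6 × £19.12 standing = £4,321.93
Difference = |£2,319.02 − £4,321.93| = £2,002.91

£2002.91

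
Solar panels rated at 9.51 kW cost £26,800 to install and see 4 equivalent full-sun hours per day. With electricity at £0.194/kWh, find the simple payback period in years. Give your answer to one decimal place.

9.9 years

Daily generation = 9.51 kW × 4 h = 38.04 kWh
Annual generation = 38.04 × 365 = 13885 kWh
Annual savings = 13885 × £0.194 = £2,693.61
Payback = £26,800 / £2,693.61 = 9.95 years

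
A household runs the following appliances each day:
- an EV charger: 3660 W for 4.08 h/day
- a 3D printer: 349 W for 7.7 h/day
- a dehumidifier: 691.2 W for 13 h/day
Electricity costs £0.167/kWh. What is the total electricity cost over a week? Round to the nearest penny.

£31.10

EV charger: 3660 W × 4.08 h × 7 d = 104,530 Wh = 104.5 kWh
3D printer: 349 W × 7.7 h × 7 d = 18,811 Wh = 18.81 kWh
dehumidifier: 691.2 W × 13 h × 7 d = 62,899 Wh = 62.9 kWh
Total energy = 104.5 + 18.81 + 62.9 = 186.2 kWh
Cost = 186.2 kWh × £0.167 = £31.10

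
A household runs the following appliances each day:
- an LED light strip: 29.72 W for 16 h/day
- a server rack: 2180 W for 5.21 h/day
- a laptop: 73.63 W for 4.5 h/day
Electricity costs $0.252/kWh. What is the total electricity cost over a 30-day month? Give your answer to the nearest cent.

LED light strip: 29.72 W × 16 h × 30 d = 14,266 Wh = 14.27 kWh
server rack: 2180 W × 5.21 h × 30 d = 340,734 Wh = 340.7 kWh
laptop: 73.63 W × 4.5 h × 30 d = 9,940 Wh = 9.94 kWh
Total energy = 14.27 + 340.7 + 9.94 = 364.9 kWh
Cost = 364.9 kWh × $0.252 = $91.96

$91.96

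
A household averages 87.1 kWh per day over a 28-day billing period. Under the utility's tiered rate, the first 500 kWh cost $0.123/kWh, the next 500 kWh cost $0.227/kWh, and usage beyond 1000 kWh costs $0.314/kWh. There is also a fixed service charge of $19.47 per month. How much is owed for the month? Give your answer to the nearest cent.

$646.25

Usage = 87.1 kWh/day × 28 days = 2438.8 kWh
First 500 kWh × $0.123 = $61.50
Next 500 kWh × $0.227 = $113.50
Remaining 1438.8 kWh × $0.314 = $451.78
Energy charge = $626.78; + service $19.47 = $646.25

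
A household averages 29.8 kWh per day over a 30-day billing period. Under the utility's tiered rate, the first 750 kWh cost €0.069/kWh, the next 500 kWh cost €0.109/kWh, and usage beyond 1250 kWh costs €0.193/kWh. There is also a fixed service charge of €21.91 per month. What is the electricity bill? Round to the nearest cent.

Usage = 29.8 kWh/day × 30 days = 894 kWh
First 750 kWh × €0.069 = €51.75
Next 144 kWh × €0.109 = €15.70
Remaining tier: 0 kWh (not reached)
Energy charge = €67.45; + service €21.91 = €89.36

€89.36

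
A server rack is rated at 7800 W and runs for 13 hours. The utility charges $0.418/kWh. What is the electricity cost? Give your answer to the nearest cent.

Energy = 7800 W × 13 h = 101,400 Wh = 101.4 kWh
Cost = 101.4 kWh × $0.418/kWh = $42.39

$42.39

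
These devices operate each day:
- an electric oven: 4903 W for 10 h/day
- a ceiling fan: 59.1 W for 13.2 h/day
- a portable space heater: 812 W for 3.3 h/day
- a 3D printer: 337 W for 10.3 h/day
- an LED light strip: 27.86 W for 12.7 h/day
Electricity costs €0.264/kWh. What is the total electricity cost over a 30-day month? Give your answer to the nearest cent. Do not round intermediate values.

electric oven: 4903 W × 10 h × 30 d = 1,470,900 Wh = 1,471 kWh
ceiling fan: 59.1 W × 13.2 h × 30 d = 23,404 Wh = 23.4 kWh
portable space heater: 812 W × 3.3 h × 30 d = 80,388 Wh = 80.39 kWh
3D printer: 337 W × 10.3 h × 30 d = 104,133 Wh = 104.1 kWh
LED light strip: 27.86 W × 12.7 h × 30 d = 10,615 Wh = 10.61 kWh
Total energy = 1,471 + 23.4 + 80.39 + 104.1 + 10.61 = 1,689 kWh
Cost = 1,689 kWh × €0.264 = €446.01

€446.01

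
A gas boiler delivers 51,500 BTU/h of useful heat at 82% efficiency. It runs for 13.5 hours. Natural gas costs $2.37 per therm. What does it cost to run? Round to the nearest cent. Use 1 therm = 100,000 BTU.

Heat delivered = 51,500 BTU/h × 13.5 h = 695,250 BTU
Gas input = 695,250 / 0.82 = 847,866 BTU
= 847,866 / 100,000 = 8.479 therm
Cost = 8.479 × $2.37/therm = $20.09

$20.09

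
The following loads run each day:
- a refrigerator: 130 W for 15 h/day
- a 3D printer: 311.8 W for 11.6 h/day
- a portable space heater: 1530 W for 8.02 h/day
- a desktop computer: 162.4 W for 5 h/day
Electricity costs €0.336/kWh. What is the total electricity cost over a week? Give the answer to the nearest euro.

refrigerator: 130 W × 15 h × 7 d = 13,650 Wh = 13.65 kWh
3D printer: 311.8 W × 11.6 h × 7 d = 25,318 Wh = 25.32 kWh
portable space heater: 1530 W × 8.02 h × 7 d = 85,894 Wh = 85.89 kWh
desktop computer: 162.4 W × 5 h × 7 d = 5,684 Wh = 5.684 kWh
Total energy = 13.65 + 25.32 + 85.89 + 5.684 = 130.5 kWh
Cost = 130.5 kWh × €0.336 = €43.86 ≈ €44

€44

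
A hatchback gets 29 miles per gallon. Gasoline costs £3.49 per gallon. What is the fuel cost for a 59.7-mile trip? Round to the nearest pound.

£7

Fuel = 59.7 mi / 29 mpg = 2.059 gal
Cost = 2.059 gal × £3.49/gal = £7.18 ≈ £7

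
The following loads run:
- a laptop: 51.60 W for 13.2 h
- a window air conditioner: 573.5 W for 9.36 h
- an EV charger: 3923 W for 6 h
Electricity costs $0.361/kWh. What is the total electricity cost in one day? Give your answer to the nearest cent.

$10.68

laptop: 51.60 W × 13.2 h = 681 Wh = 0.6811 kWh
window air conditioner: 573.5 W × 9.36 h = 5,368 Wh = 5.368 kWh
EV charger: 3923 W × 6 h = 23,538 Wh = 23.54 kWh
Total energy = 0.6811 + 5.368 + 23.54 = 29.59 kWh
Cost = 29.59 kWh × $0.361 = $10.68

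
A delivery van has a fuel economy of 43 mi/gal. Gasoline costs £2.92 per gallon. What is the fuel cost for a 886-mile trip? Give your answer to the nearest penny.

£60.17

Fuel = 886 mi / 43 mpg = 20.6 gal
Cost = 20.6 gal × £2.92/gal = £60.17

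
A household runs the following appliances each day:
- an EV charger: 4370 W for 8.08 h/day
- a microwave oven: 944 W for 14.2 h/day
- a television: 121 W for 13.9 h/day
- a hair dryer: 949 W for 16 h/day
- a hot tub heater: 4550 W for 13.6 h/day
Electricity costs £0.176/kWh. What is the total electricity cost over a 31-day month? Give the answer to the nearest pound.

£695

EV charger: 4370 W × 8.08 h × 31 d = 1,094,598 Wh = 1,095 kWh
microwave oven: 944 W × 14.2 h × 31 d = 415,549 Wh = 415.5 kWh
television: 121 W × 13.9 h × 31 d = 52,139 Wh = 52.14 kWh
hair dryer: 949 W × 16 h × 31 d = 470,704 Wh = 470.7 kWh
hot tub heater: 4550 W × 13.6 h × 31 d = 1,918,280 Wh = 1,918 kWh
Total energy = 1,095 + 415.5 + 52.14 + 470.7 + 1,918 = 3,951 kWh
Cost = 3,951 kWh × £0.176 = £695.42 ≈ £695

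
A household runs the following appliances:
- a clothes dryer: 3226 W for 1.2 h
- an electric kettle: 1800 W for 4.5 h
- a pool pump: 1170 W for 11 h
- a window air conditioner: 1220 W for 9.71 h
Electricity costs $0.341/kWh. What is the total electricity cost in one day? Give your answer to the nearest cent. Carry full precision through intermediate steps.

clothes dryer: 3226 W × 1.2 h = 3,871 Wh = 3.871 kWh
electric kettle: 1800 W × 4.5 h = 8,100 Wh = 8.1 kWh
pool pump: 1170 W × 11 h = 12,870 Wh = 12.87 kWh
window air conditioner: 1220 W × 9.71 h = 11,846 Wh = 11.85 kWh
Total energy = 3.871 + 8.1 + 12.87 + 11.85 = 36.69 kWh
Cost = 36.69 kWh × $0.341 = $12.51

$12.51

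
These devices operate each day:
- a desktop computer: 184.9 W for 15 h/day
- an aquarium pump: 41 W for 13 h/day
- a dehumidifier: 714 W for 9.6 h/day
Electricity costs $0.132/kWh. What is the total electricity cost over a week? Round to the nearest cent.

$9.39

desktop computer: 184.9 W × 15 h × 7 d = 19,414 Wh = 19.41 kWh
aquarium pump: 41 W × 13 h × 7 d = 3,731 Wh = 3.731 kWh
dehumidifier: 714 W × 9.6 h × 7 d = 47,981 Wh = 47.98 kWh
Total energy = 19.41 + 3.731 + 47.98 = 71.13 kWh
Cost = 71.13 kWh × $0.132 = $9.39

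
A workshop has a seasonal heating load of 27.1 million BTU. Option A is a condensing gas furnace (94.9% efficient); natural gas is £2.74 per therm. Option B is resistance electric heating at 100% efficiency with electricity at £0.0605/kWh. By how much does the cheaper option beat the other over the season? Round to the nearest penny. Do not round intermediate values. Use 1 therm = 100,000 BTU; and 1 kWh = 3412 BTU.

£301.92

Heat load = 27.1 × 10⁶ BTU = 27,100,000 BTU
Gas: input = 27,100,000 / 0.949 = 28,556,375 BTU = 285.6 therm → 285.6 × £2.74 = £782.44
Electric: 27,100,000 BTU / 3412 = 7,943 kWh → × £0.0605 = £480.52
Difference = |£782.44 − £480.52| = £301.92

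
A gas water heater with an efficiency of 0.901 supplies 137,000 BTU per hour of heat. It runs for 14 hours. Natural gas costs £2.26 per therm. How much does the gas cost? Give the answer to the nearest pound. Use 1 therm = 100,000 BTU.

Heat delivered = 137,000 BTU/h × 14 h = 1,918,000 BTU
Gas input = 1,918,000 / 0.901 = 2,128,746 BTU
= 2,128,746 / 100,000 = 21.29 therm
Cost = 21.29 × £2.26/therm = £48.11 ≈ £48

£48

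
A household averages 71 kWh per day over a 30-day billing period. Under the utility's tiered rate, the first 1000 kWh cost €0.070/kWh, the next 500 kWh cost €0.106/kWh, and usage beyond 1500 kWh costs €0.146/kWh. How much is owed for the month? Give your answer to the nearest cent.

€214.98

Usage = 71 kWh/day × 30 days = 2130 kWh
First 1000 kWh × €0.070 = €70.00
Next 500 kWh × €0.106 = €53.00
Remaining 630 kWh × €0.146 = €91.98
Total = €214.98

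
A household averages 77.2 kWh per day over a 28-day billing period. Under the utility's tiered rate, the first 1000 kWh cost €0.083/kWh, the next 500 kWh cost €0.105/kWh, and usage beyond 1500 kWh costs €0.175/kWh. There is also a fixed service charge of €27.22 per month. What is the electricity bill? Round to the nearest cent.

Usage = 77.2 kWh/day × 28 days = 2161.6 kWh
First 1000 kWh × €0.083 = €83.00
Next 500 kWh × €0.105 = €52.50
Remaining 661.6 kWh × €0.175 = €115.78
Energy charge = €251.28; + service €27.22 = €278.50

€278.50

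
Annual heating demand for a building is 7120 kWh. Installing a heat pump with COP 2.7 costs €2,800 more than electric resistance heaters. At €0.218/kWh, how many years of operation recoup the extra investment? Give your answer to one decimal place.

2.9 years

Resistance: 7120 kWh × €0.218 = €1,552.16/yr
Heat pump: 7120 / 2.7 = 2637 kWh in → × €0.218 = €574.87/yr
Annual savings = €977.29
Payback = €2,800 / €977.29 = 2.87 years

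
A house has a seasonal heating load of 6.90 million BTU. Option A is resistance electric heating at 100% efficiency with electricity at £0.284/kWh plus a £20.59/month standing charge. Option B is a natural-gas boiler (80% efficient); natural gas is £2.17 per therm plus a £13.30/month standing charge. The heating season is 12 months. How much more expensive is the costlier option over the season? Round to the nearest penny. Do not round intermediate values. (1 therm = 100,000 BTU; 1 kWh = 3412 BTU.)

£474.64

Heat load = 6.90 × 10⁶ BTU = 6,900,000 BTU
Gas: input = 6,900,000 / 0.80 = 8,625,000 BTU = 86.25 therm → 86.25 × £2.17 = £187.16; + 12 × £13.30 standing = £346.76
Electric: 6,900,000 BTU / 3412 = 2,022 kWh → × £0.284 = £574.33; + 12 × £20.59 standing = £821.41
Difference = |£346.76 − £821.41| = £474.64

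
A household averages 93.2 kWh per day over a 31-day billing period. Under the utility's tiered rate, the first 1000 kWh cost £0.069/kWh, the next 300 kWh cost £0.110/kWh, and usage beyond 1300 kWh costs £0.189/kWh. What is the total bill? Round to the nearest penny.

£402.36

Usage = 93.2 kWh/day × 31 days = 2889.2 kWh
First 1000 kWh × £0.069 = £69.00
Next 300 kWh × £0.110 = £33.00
Remaining 1589.2 kWh × £0.189 = £300.36
Total = £402.36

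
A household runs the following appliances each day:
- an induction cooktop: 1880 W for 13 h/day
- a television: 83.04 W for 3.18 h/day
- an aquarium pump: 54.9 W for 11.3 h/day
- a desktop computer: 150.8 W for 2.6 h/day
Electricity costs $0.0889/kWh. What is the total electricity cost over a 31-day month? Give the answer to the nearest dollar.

$71

induction cooktop: 1880 W × 13 h × 31 d = 757,640 Wh = 757.6 kWh
television: 83.04 W × 3.18 h × 31 d = 8,186 Wh = 8.186 kWh
aquarium pump: 54.9 W × 11.3 h × 31 d = 19,231 Wh = 19.23 kWh
desktop computer: 150.8 W × 2.6 h × 31 d = 12,154 Wh = 12.15 kWh
Total energy = 757.6 + 8.186 + 19.23 + 12.15 = 797.2 kWh
Cost = 797.2 kWh × $0.0889 = $70.87 ≈ $71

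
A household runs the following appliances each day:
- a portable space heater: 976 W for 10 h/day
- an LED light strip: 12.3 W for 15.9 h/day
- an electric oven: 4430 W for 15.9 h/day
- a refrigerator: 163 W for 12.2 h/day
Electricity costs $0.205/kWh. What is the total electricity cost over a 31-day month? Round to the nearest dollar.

portable space heater: 976 W × 10 h × 31 d = 302,560 Wh = 302.6 kWh
LED light strip: 12.3 W × 15.9 h × 31 d = 6,063 Wh = 6.063 kWh
electric oven: 4430 W × 15.9 h × 31 d = 2,183,547 Wh = 2,184 kWh
refrigerator: 163 W × 12.2 h × 31 d = 61,647 Wh = 61.65 kWh
Total energy = 302.6 + 6.063 + 2,184 + 61.65 = 2,554 kWh
Cost = 2,554 kWh × $0.205 = $523.53 ≈ $524

$524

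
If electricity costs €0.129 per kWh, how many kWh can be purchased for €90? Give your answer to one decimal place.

€90 / €0.129 per kWh = 697.7 kWh

697.7 kWh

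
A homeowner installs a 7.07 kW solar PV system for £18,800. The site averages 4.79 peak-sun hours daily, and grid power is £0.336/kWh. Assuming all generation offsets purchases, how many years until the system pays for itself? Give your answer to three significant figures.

4.53 years

Daily generation = 7.07 kW × 4.79 h = 33.87 kWh
Annual generation = 33.87 × 365 = 12361 kWh
Annual savings = 12361 × £0.336 = £4,153.24
Payback = £18,800 / £4,153.24 = 4.53 years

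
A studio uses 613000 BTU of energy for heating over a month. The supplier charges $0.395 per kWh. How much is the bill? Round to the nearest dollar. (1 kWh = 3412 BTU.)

613000 BTU × (0.00029308 kWh/BTU) = 179.7 kWh
Cost = 179.7 kWh × $0.395/kWh = $70.97 ≈ $71

$71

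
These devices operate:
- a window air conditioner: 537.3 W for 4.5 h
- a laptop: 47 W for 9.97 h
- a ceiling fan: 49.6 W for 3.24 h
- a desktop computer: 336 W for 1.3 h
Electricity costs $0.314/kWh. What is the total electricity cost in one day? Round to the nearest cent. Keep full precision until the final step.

window air conditioner: 537.3 W × 4.5 h = 2,418 Wh = 2.418 kWh
laptop: 47 W × 9.97 h = 469 Wh = 0.4686 kWh
ceiling fan: 49.6 W × 3.24 h = 161 Wh = 0.1607 kWh
desktop computer: 336 W × 1.3 h = 437 Wh = 0.4368 kWh
Total energy = 2.418 + 0.4686 + 0.1607 + 0.4368 = 3.484 kWh
Cost = 3.484 kWh × $0.314 = $1.09

$1.09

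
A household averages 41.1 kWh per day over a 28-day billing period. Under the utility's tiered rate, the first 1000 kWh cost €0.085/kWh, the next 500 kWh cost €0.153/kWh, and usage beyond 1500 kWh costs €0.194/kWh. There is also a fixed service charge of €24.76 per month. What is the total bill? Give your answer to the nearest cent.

€132.83

Usage = 41.1 kWh/day × 28 days = 1150.8 kWh
First 1000 kWh × €0.085 = €85.00
Next 150.8 kWh × €0.153 = €23.07
Remaining tier: 0 kWh (not reached)
Energy charge = €108.07; + service €24.76 = €132.83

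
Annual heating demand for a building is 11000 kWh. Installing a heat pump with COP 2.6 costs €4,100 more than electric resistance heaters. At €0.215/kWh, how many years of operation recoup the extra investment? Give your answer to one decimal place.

2.8 years

Resistance: 11000 kWh × €0.215 = €2,365.00/yr
Heat pump: 11000 / 2.6 = 4231 kWh in → × €0.215 = €909.62/yr
Annual savings = €1,455.38
Payback = €4,100 / €1,455.38 = 2.82 years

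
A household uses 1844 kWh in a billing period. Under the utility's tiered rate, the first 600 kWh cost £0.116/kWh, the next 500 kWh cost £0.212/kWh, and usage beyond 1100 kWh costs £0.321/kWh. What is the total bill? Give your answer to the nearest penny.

First 600 kWh × £0.116 = £69.60
Next 500 kWh × £0.212 = £106.00
Remaining 744 kWh × £0.321 = £238.82
Total = £414.42

£414.42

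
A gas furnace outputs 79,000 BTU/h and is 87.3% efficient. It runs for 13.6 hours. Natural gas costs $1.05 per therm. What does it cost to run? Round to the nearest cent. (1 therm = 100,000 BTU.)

Heat delivered = 79,000 BTU/h × 13.6 h = 1,074,400 BTU
Gas input = 1,074,400 / 0.873 = 1,230,699 BTU
= 1,230,699 / 100,000 = 12.31 therm
Cost = 12.31 × $1.05/therm = $12.92

$12.92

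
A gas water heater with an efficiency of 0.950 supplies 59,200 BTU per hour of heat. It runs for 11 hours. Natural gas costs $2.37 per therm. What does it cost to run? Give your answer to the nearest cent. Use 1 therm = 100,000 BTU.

$16.25

Heat delivered = 59,200 BTU/h × 11 h = 651,200 BTU
Gas input = 651,200 / 0.950 = 685,474 BTU
= 685,474 / 100,000 = 6.855 therm
Cost = 6.855 × $2.37/therm = $16.25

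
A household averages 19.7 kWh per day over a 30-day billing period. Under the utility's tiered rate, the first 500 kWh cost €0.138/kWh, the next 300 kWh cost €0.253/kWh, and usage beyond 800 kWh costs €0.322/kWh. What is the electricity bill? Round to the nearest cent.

Usage = 19.7 kWh/day × 30 days = 591 kWh
First 500 kWh × €0.138 = €69.00
Next 91 kWh × €0.253 = €23.02
Remaining tier: 0 kWh (not reached)
Total = €92.02

€92.02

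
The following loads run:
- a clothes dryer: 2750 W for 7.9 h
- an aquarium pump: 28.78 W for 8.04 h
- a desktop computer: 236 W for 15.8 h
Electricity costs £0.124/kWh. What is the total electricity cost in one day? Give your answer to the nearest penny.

£3.18

clothes dryer: 2750 W × 7.9 h = 21,725 Wh = 21.73 kWh
aquarium pump: 28.78 W × 8.04 h = 231 Wh = 0.2314 kWh
desktop computer: 236 W × 15.8 h = 3,729 Wh = 3.729 kWh
Total energy = 21.73 + 0.2314 + 3.729 = 25.69 kWh
Cost = 25.69 kWh × £0.124 = £3.18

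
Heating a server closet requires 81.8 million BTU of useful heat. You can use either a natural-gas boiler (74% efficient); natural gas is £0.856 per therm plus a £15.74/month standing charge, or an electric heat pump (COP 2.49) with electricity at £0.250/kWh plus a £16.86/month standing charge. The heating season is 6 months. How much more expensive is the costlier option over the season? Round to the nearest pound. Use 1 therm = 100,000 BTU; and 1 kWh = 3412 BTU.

£1468

Heat load = 81.8 × 10⁶ BTU = 81,800,000 BTU
Gas: input = 81,800,000 / 0.74 = 110,540,541 BTU = 1,105 therm → 1,105 × £0.856 = £946.23; + 6 × £15.74 standing = £1,040.67
Heat pump: 81,800,000 BTU / 3412 = 23,970 kWh heat; / 2.49 = 9,628 kWh in → × £0.250 = £2,407.05; + 6 × £16.86 standing = £2,508.21
Difference = |£1,040.67 − £2,508.21| = £1,467.54 ≈ £1468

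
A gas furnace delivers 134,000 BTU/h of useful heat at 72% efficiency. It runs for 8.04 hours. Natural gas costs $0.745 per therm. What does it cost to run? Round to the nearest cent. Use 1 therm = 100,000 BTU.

Heat delivered = 134,000 BTU/h × 8.04 h = 1,077,360 BTU
Gas input = 1,077,360 / 0.72 = 1,496,333 BTU
= 1,496,333 / 100,000 = 14.96 therm
Cost = 14.96 × $0.745/therm = $11.15

$11.15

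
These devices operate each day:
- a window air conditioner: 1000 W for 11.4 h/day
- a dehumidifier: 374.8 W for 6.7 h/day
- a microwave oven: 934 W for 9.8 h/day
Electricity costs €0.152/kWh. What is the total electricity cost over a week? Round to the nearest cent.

€24.54

window air conditioner: 1000 W × 11.4 h × 7 d = 79,800 Wh = 79.8 kWh
dehumidifier: 374.8 W × 6.7 h × 7 d = 17,578 Wh = 17.58 kWh
microwave oven: 934 W × 9.8 h × 7 d = 64,072 Wh = 64.07 kWh
Total energy = 79.8 + 17.58 + 64.07 = 161.5 kWh
Cost = 161.5 kWh × €0.152 = €24.54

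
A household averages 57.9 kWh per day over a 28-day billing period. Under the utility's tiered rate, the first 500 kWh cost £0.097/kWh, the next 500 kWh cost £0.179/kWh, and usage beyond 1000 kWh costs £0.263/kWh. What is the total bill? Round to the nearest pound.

£301

Usage = 57.9 kWh/day × 28 days = 1621.2 kWh
First 500 kWh × £0.097 = £48.50
Next 500 kWh × £0.179 = £89.50
Remaining 621.2 kWh × £0.263 = £163.38
Total = £301.38 ≈ £301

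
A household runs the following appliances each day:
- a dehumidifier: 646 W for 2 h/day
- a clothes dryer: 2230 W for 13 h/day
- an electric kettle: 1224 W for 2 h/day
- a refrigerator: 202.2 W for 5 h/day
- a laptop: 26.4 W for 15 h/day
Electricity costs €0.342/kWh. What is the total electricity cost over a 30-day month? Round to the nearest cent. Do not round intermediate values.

dehumidifier: 646 W × 2 h × 30 d = 38,760 Wh = 38.76 kWh
clothes dryer: 2230 W × 13 h × 30 d = 869,700 Wh = 869.7 kWh
electric kettle: 1224 W × 2 h × 30 d = 73,440 Wh = 73.44 kWh
refrigerator: 202.2 W × 5 h × 30 d = 30,330 Wh = 30.33 kWh
laptop: 26.4 W × 15 h × 30 d = 11,880 Wh = 11.88 kWh
Total energy = 38.76 + 869.7 + 73.44 + 30.33 + 11.88 = 1,024 kWh
Cost = 1,024 kWh × €0.342 = €350.25

€350.25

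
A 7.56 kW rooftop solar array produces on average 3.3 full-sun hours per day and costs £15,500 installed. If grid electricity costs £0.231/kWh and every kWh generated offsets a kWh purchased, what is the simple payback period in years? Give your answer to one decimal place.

7.4 years

Daily generation = 7.56 kW × 3.3 h = 24.95 kWh
Annual generation = 24.95 × 365 = 9106 kWh
Annual savings = 9106 × £0.231 = £2,103.49
Payback = £15,500 / £2,103.49 = 7.37 years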